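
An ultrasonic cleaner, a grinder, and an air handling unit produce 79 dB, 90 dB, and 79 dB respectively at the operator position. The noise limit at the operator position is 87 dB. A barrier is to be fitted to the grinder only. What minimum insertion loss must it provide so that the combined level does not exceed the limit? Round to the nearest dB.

5 dB

Fixed contribution from the other sources: Σ 10^(L/10) = 10^(79/10) + 10^(79/10) = 1.589e+08 (82.01 dB).
To meet 87 dB overall, the treated grinder may contribute at most 10^(87/10) − 1.589e+08 = 3.423e+08, i.e. 85.34 dB.
Required insertion loss = 90 − 85.34 = 4.66 dB.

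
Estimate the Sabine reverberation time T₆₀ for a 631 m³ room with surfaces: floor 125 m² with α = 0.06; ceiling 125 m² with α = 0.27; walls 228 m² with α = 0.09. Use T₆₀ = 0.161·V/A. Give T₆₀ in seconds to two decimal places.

1.64 s

Summing Sᵢαᵢ: 125·0.06 + 125·0.27 + 228·0.09 = 61.77 m².
T₆₀ = 0.161 × 631 / 61.77 = 1.645 s.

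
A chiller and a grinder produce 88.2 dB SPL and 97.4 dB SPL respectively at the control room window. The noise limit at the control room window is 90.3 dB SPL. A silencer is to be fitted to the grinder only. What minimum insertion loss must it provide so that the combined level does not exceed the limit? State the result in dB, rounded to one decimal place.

11.3 dB

The untreated sources together contribute 10^(88.2/10) = 6.607e+08, i.e. 88.20 dB SPL.
The limit corresponds to 10^(90.3/10) = 1.072e+09; subtracting the fixed part leaves 4.108e+08 for the grinder, i.e. 86.14 dB SPL.
So the grinder must be reduced from 97.4 to 86.14 dB SPL: IL = 11.26 dB.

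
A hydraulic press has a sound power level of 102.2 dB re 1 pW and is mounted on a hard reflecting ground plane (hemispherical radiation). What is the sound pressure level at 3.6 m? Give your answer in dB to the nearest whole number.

83 dB

L_p = L_w − 10·log₁₀(2π·r²) with r = 3.6 m.
2π·r² = 81.43 m², 10·log₁₀ of that is 19.108 dB.
L_p = 102.2 − 19.108 = 83.09 dB.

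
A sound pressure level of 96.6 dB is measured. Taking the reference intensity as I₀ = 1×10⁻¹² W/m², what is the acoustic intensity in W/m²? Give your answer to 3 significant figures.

0.00457 W/m²

I = I₀·10^(L/10) = 10⁻¹² × 10^(96.6/10) = 10^(-2.340).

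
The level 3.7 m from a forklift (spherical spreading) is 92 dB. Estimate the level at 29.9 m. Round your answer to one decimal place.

Spherical spreading from a point source gives a 20·log₁₀(r₂/r₁) drop.
L₂ = 92 − 20·log₁₀(29.9/3.7) = 92 − 18.149 = 73.85 dB.

73.9 dB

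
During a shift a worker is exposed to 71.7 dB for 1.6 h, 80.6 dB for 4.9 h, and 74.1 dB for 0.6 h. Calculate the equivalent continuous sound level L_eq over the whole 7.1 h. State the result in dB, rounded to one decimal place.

Weight each interval's intensity by its duration and average over T = 7.1 h:
Σ tᵢ·10^(Lᵢ/10) = 1.6·10^(71.7/10) + 4.9·10^(80.6/10) + 0.6·10^(74.1/10) = 6.017e+08.
L_eq = 10·log₁₀(6.017e+08/7.1) = 79.28 dB.

79.3 dB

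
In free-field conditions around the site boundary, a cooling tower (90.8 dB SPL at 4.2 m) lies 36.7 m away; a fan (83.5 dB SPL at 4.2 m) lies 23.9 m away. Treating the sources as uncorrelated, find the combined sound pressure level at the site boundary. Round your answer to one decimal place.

73.6 dB SPL

Propagate each source to the receiver with L = L_ref − 20·log₁₀(r/r_ref), then add intensities.
cooling tower: 90.8 − 20·log₁₀(36.7/4.2) = 90.8 − 18.83 = 71.97 dB SPL.
fan: 83.5 − 20·log₁₀(23.9/4.2) = 83.5 − 15.10 = 68.40 dB SPL.
Σ 10^(L/10) = 2.266e+07 → L_total = 10·log₁₀(2.266e+07) = 73.55 dB SPL.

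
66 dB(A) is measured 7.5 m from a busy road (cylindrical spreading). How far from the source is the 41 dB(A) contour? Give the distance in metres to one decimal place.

2371.7 m

Line-source spreading drops the level by 10·log₁₀(r₂/r₁); inverting, r₂/r₁ = 10^(ΔL/10).
r₂ = 7.5·10^((66−41)/10) = 7.5·10^(25.0/10) = 2371.71 m.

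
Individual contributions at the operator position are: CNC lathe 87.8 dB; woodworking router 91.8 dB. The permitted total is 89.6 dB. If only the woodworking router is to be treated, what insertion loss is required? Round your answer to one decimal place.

The untreated sources together contribute 10^(87.8/10) = 6.026e+08, i.e. 87.80 dB.
The limit corresponds to 10^(89.6/10) = 9.120e+08; subtracting the fixed part leaves 3.095e+08 for the woodworking router, i.e. 84.91 dB.
So the woodworking router must be reduced from 91.8 to 84.91 dB: IL = 6.89 dB.

6.9 dB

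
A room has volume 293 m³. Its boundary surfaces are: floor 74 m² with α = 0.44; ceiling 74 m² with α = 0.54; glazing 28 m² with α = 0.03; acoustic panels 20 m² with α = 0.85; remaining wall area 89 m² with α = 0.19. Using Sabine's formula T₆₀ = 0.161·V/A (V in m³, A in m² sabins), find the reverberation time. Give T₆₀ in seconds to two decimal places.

A = Σ Sᵢαᵢ = 74·0.44 + 74·0.54 + 28·0.03 + 20·0.85 + 89·0.19 = 107.27 m².
T₆₀ = 0.161·V/A = 0.161·293/107.27 = 0.440 s.

0.44 s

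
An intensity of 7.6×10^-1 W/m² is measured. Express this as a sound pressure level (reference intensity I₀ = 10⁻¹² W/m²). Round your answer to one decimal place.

118.8 dB

Dividing by I₀ shifts the exponent by 12: I/I₀ = 7.6×10^11.
L = 10·(0.8808 + 11) = 118.81 dB.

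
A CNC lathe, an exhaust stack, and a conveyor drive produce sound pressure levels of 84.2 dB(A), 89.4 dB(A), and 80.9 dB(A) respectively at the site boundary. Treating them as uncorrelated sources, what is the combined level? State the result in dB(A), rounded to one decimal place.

91.0 dB(A)

Incoherent sources combine by intensity addition: L_total = 10·log₁₀(Σ 10^(L_i/10)).
Σ 10^(L/10) = 10^(84.2/10) + 10^(89.4/10) + 10^(80.9/10) = 1.257e+09.
L_total = 10·log₁₀(1.257e+09) = 90.99 dB(A).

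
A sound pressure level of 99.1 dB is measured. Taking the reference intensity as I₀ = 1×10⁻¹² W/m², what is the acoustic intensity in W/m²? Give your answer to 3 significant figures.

0.00813 W/m²

I = I₀·10^(L/10) = 10⁻¹² × 10^(99.1/10) = 10^(-2.090).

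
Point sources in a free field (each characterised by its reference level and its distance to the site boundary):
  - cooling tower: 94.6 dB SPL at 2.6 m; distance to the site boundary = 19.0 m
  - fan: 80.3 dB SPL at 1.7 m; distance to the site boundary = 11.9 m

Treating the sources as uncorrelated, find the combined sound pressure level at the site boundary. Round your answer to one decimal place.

77.5 dB SPL

First find each source's level at the receiver (point-source: −20·log₁₀(r/r_ref)), then combine on an intensity basis.
cooling tower: 94.6 − 20·log₁₀(19.0/2.6) = 94.6 − 17.28 = 77.32 dB SPL.
fan: 80.3 − 20·log₁₀(11.9/1.7) = 80.3 − 16.90 = 63.40 dB SPL.
Σ 10^(L/10) = 5.619e+07 → L_total = 10·log₁₀(5.619e+07) = 77.50 dB SPL.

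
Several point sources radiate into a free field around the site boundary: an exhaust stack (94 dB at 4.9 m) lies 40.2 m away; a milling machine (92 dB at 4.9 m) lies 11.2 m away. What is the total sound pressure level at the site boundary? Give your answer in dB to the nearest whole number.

85 dB

First find each source's level at the receiver (point-source: −20·log₁₀(r/r_ref)), then combine on an intensity basis.
exhaust stack: 94 − 20·log₁₀(40.2/4.9) = 94 − 18.28 = 75.72 dB.
milling machine: 92 − 20·log₁₀(11.2/4.9) = 92 − 7.18 = 84.82 dB.
Σ 10^(L/10) = 3.407e+08 → L_total = 10·log₁₀(3.407e+08) = 85.32 dB.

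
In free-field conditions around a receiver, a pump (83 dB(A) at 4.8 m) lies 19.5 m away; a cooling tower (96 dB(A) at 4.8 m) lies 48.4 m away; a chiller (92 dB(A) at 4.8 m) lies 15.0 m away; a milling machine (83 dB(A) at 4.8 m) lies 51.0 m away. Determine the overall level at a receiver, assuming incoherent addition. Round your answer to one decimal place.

83.3 dB(A)

Apply inverse-square spreading to bring every level to the receiver, then sum 10^(L/10).
pump: 83 − 20·log₁₀(19.5/4.8) = 83 − 12.18 = 70.82 dB(A).
cooling tower: 96 − 20·log₁₀(48.4/4.8) = 96 − 20.07 = 75.93 dB(A).
chiller: 92 − 20·log₁₀(15.0/4.8) = 92 − 9.90 = 82.10 dB(A).
milling machine: 83 − 20·log₁₀(51.0/4.8) = 83 − 20.53 = 62.47 dB(A).
Σ 10^(L/10) = 2.153e+08 → L_total = 10·log₁₀(2.153e+08) = 83.33 dB(A).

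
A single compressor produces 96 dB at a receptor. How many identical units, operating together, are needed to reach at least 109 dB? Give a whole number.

Need L₁ + 10·log₁₀ N ≥ 109, i.e. log₁₀ N ≥ 1.30.
N ≥ 10^(13.0/10) = 19.953, so N = 20.

20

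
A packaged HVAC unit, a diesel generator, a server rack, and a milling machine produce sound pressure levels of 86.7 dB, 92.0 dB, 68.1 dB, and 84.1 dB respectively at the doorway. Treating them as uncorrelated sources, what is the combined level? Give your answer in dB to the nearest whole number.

Incoherent sources combine by intensity addition: L_total = 10·log₁₀(Σ 10^(L_i/10)).
Σ 10^(L/10) = 10^(86.7/10) + 10^(92.0/10) + 10^(68.1/10) + 10^(84.1/10) = 2.316e+09.
L_total = 10·log₁₀(2.316e+09) = 93.65 dB.

94 dB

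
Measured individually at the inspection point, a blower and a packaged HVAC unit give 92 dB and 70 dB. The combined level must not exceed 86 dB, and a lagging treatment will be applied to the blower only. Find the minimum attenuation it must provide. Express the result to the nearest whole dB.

Everything except the blower sums to 10^(70/10) = 1.000e+07 in linear terms, 70.00 dB.
To meet 86 dB overall, the treated blower may contribute at most 10^(86/10) − 1.000e+07 = 3.881e+08, i.e. 85.89 dB.
So the blower must be reduced from 92 to 85.89 dB: IL = 6.11 dB.

6 dB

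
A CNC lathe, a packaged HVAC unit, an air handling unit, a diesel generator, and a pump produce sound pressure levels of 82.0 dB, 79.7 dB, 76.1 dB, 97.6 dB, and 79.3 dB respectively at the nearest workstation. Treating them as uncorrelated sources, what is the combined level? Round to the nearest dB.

For uncorrelated sources the intensities add, so convert each level to linear form, sum, and take 10·log₁₀ of the total.
Σ 10^(L/10) = 10^(82.0/10) + 10^(79.7/10) + 10^(76.1/10) + 10^(97.6/10) + 10^(79.3/10) = 6.132e+09.
L_total = 10·log₁₀(6.132e+09) = 97.88 dB.

98 dB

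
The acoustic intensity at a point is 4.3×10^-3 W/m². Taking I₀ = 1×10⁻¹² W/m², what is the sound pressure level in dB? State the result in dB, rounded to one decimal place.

L = 10·log₁₀(I/I₀) = 10·log₁₀(4.3×10^-3/10⁻¹²) = 10·log₁₀(4.3×10^9).
L = 10·(0.6335 + 9) = 96.33 dB.

96.3 dB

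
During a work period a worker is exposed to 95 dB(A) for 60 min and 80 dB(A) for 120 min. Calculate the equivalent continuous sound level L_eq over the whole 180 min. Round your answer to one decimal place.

Weight each interval's intensity by its duration and average over T = 180 min:
Σ tᵢ·10^(Lᵢ/10) = 60·10^(95/10) + 120·10^(80/10) = 2.017e+11.
L_eq = 10·log₁₀(2.017e+11/180) = 90.50 dB(A).

90.5 dB(A)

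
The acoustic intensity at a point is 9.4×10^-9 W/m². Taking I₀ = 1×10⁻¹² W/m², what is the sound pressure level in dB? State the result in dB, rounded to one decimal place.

I/I₀ = 9.4×10^-9/10⁻¹² = 9.4×10^3, and L = 10·log₁₀(I/I₀).
L = 10·(0.9731 + 3) = 39.73 dB.

39.7 dB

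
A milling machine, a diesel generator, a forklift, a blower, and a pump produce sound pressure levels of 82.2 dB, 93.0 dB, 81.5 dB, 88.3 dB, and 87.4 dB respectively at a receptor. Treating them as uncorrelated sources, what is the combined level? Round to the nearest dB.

For uncorrelated sources the intensities add, so convert each level to linear form, sum, and take 10·log₁₀ of the total.
Σ 10^(L/10) = 10^(82.2/10) + 10^(93.0/10) + 10^(81.5/10) + 10^(88.3/10) + 10^(87.4/10) = 3.528e+09.
L_total = 10·log₁₀(3.528e+09) = 95.48 dB.

95 dB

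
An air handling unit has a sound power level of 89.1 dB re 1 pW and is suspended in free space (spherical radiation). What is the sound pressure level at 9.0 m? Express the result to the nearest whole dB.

L_p = L_w − 10·log₁₀(4π·r²) with r = 9.0 m.
4π·r² = 1018 m², 10·log₁₀ of that is 30.077 dB.
L_p = 89.1 − 30.077 = 59.02 dB.

59 dB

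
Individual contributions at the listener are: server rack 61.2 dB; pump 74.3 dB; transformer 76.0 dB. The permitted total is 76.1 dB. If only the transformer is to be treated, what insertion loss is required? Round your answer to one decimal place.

Fixed contribution from the other sources: Σ 10^(L/10) = 10^(61.2/10) + 10^(74.3/10) = 2.823e+07 (74.51 dB).
To meet 76.1 dB overall, the treated transformer may contribute at most 10^(76.1/10) − 2.823e+07 = 1.250e+07, i.e. 70.97 dB.
Required insertion loss = 76.0 − 70.97 = 5.03 dB.

5.0 dB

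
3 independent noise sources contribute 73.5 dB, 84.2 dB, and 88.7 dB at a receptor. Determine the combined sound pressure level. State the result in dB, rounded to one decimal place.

For uncorrelated sources the intensities add, so convert each level to linear form, sum, and take 10·log₁₀ of the total.
Σ 10^(L/10) = 10^(73.5/10) + 10^(84.2/10) + 10^(88.7/10) = 1.027e+09.
L_total = 10·log₁₀(1.027e+09) = 90.11 dB.

90.1 dB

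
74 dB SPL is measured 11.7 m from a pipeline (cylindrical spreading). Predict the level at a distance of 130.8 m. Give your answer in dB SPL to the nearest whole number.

64 dB SPL

Cylindrical spreading from a line source gives a 10·log₁₀(r₂/r₁) drop.
L₂ = 74 − 10·log₁₀(130.8/11.7) = 74 − 10.484 = 63.52 dB SPL.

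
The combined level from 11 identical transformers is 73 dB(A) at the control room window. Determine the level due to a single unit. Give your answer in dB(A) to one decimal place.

62.6 dB(A)

For N identical incoherent sources L_total = L₁ + 10·log₁₀ N, so L₁ = 73 − 10·log₁₀(11) = 73 − 10.414.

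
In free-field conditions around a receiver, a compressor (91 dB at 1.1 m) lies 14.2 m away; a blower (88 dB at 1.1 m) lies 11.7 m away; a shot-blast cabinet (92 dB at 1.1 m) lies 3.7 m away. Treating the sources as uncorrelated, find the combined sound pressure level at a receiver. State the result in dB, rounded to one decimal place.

First find each source's level at the receiver (point-source: −20·log₁₀(r/r_ref)), then combine on an intensity basis.
compressor: 91 − 20·log₁₀(14.2/1.1) = 91 − 22.22 = 68.78 dB.
blower: 88 − 20·log₁₀(11.7/1.1) = 88 − 20.54 = 67.46 dB.
shot-blast cabinet: 92 − 20·log₁₀(3.7/1.1) = 92 − 10.54 = 81.46 dB.
Σ 10^(L/10) = 1.532e+08 → L_total = 10·log₁₀(1.532e+08) = 81.85 dB.

81.9 dB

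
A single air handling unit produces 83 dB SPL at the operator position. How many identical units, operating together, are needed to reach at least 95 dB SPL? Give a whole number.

N identical sources give L₁ + 10·log₁₀ N, so require 10·log₁₀ N ≥ 95 − 83 = 12.0 dB.
N ≥ 10^(12.0/10) = 15.849, so N = 16.

16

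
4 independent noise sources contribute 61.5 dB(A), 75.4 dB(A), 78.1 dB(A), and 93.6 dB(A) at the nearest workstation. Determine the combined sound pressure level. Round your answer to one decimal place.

Incoherent sources combine by intensity addition: L_total = 10·log₁₀(Σ 10^(L_i/10)).
Σ 10^(L/10) = 10^(61.5/10) + 10^(75.4/10) + 10^(78.1/10) + 10^(93.6/10) = 2.392e+09.
L_total = 10·log₁₀(2.392e+09) = 93.79 dB(A).

93.8 dB(A)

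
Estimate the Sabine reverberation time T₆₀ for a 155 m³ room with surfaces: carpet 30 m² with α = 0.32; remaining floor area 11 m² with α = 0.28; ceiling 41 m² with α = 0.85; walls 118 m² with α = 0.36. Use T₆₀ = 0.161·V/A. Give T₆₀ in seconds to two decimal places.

Summing Sᵢαᵢ: 30·0.32 + 11·0.28 + 41·0.85 + 118·0.36 = 90.01 m².
T₆₀ = 0.161·V/A = 0.161·155/90.01 = 0.277 s.

0.28 s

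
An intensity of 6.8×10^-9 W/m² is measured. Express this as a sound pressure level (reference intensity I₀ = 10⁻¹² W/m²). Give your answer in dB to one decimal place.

L = 10·log₁₀(I/I₀) = 10·log₁₀(6.8×10^-9/10⁻¹²) = 10·log₁₀(6.8×10^3).
L = 10·(0.8325 + 3) = 38.33 dB.

38.3 dB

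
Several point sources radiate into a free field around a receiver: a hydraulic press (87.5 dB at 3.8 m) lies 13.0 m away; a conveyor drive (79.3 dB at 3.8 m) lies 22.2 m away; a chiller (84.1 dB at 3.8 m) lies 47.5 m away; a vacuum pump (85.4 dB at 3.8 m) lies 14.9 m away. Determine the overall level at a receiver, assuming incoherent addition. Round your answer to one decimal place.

First find each source's level at the receiver (point-source: −20·log₁₀(r/r_ref)), then combine on an intensity basis.
hydraulic press: 87.5 − 20·log₁₀(13.0/3.8) = 87.5 − 10.68 = 76.82 dB.
conveyor drive: 79.3 − 20·log₁₀(22.2/3.8) = 79.3 − 15.33 = 63.97 dB.
chiller: 84.1 − 20·log₁₀(47.5/3.8) = 84.1 − 21.94 = 62.16 dB.
vacuum pump: 85.4 − 20·log₁₀(14.9/3.8) = 85.4 − 11.87 = 73.53 dB.
Σ 10^(L/10) = 7.474e+07 → L_total = 10·log₁₀(7.474e+07) = 78.74 dB.

78.7 dB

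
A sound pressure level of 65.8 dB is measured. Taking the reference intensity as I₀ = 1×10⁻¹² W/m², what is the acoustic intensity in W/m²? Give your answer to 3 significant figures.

3.80e-06 W/m²

I/I₀ = 10^(65.8/10) = 3.802e+06, so I = 3.802e+06 × 10⁻¹² W/m².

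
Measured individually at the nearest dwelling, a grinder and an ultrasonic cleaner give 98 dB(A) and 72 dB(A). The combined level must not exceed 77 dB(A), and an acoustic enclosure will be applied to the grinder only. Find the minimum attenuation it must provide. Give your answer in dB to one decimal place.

22.7 dB

Everything except the grinder sums to 10^(72/10) = 1.585e+07 in linear terms, 72.00 dB(A).
To meet 77 dB(A) overall, the treated grinder may contribute at most 10^(77/10) − 1.585e+07 = 3.427e+07, i.e. 75.35 dB(A).
So the grinder must be reduced from 98 to 75.35 dB(A): IL = 22.65 dB.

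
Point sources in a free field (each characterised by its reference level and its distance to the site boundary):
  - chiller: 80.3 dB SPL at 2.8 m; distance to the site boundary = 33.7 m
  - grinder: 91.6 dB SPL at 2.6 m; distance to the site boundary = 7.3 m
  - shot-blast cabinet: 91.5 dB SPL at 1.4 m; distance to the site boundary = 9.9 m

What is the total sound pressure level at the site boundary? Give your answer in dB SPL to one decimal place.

83.3 dB SPL

First find each source's level at the receiver (point-source: −20·log₁₀(r/r_ref)), then combine on an intensity basis.
chiller: 80.3 − 20·log₁₀(33.7/2.8) = 80.3 − 21.61 = 58.69 dB SPL.
grinder: 91.6 − 20·log₁₀(7.3/2.6) = 91.6 − 8.97 = 82.63 dB SPL.
shot-blast cabinet: 91.5 − 20·log₁₀(9.9/1.4) = 91.5 − 16.99 = 74.51 dB SPL.
Σ 10^(L/10) = 2.123e+08 → L_total = 10·log₁₀(2.123e+08) = 83.27 dB SPL.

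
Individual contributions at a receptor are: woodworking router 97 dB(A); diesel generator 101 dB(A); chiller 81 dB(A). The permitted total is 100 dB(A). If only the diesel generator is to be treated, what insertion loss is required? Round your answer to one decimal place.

The untreated sources together contribute 10^(97/10) + 10^(81/10) = 5.138e+09, i.e. 97.11 dB(A).
To meet 100 dB(A) overall, the treated diesel generator may contribute at most 10^(100/10) − 5.138e+09 = 4.862e+09, i.e. 96.87 dB(A).
Required insertion loss = 101 − 96.87 = 4.13 dB.

4.1 dB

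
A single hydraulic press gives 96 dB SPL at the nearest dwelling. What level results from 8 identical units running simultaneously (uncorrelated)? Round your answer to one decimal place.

105.0 dB SPL

N identical incoherent sources raise the level by 10·log₁₀ N.
L_total = 96 + 10·log₁₀(8) = 96 + 9.031 = 105.03 dB SPL.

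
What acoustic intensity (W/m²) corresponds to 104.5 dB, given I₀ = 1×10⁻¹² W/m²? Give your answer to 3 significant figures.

I = I₀·10^(L/10) = 10⁻¹² × 10^(104.5/10) = 10^(-1.550).

0.0282 W/m²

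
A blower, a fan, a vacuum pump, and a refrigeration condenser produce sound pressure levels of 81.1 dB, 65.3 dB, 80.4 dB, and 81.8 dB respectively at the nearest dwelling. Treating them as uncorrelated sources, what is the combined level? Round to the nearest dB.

86 dB

For uncorrelated sources the intensities add, so convert each level to linear form, sum, and take 10·log₁₀ of the total.
Σ 10^(L/10) = 10^(81.1/10) + 10^(65.3/10) + 10^(80.4/10) + 10^(81.8/10) = 3.932e+08.
L_total = 10·log₁₀(3.932e+08) = 85.95 dB.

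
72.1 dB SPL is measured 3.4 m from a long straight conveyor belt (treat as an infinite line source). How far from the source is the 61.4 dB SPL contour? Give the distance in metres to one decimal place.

For a line source L₁ − L₂ = 10·log₁₀(r₂/r₁), so r₂ = r₁·10^((L₁−L₂)/10).
r₂ = 3.4·10^((72.1−61.4)/10) = 3.4·10^(10.7/10) = 39.95 m.

39.9 m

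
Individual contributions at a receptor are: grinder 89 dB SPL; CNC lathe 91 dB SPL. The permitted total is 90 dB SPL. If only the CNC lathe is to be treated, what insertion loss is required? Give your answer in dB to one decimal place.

7.9 dB

Fixed contribution from the other source: Σ 10^(L/10) = 10^(89/10) = 7.943e+08 (89.00 dB SPL).
The limit corresponds to 10^(90/10) = 1.000e+09; subtracting the fixed part leaves 2.057e+08 for the CNC lathe, i.e. 83.13 dB SPL.
So the CNC lathe must be reduced from 91 to 83.13 dB SPL: IL = 7.87 dB.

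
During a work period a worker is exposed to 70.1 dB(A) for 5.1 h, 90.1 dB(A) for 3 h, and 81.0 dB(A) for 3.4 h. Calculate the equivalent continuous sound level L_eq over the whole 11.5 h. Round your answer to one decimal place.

L_eq = 10·log₁₀[(1/T)·Σ tᵢ·10^(Lᵢ/10)] with T = 11.5 h.
Σ tᵢ·10^(Lᵢ/10) = 5.1·10^(70.1/10) + 3·10^(90.1/10) + 3.4·10^(81.0/10) = 3.550e+09.
L_eq = 10·log₁₀(3.550e+09/11.5) = 84.90 dB(A).

84.9 dB(A)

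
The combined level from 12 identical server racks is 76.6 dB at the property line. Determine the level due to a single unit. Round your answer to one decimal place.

Dividing the total intensity by 12 lowers the level by 10·log₁₀ 12 = 10.792 dB: L₁ = 76.6 − 10.792.

65.8 dB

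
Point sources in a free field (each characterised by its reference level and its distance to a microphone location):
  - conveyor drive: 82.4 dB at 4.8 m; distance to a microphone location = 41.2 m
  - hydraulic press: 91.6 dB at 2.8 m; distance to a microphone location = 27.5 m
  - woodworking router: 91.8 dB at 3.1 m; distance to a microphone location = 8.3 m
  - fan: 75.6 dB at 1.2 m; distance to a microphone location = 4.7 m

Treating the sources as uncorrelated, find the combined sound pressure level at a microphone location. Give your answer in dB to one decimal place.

83.6 dB

Propagate each source to the receiver with L = L_ref − 20·log₁₀(r/r_ref), then add intensities.
conveyor drive: 82.4 − 20·log₁₀(41.2/4.8) = 82.4 − 18.67 = 63.73 dB.
hydraulic press: 91.6 − 20·log₁₀(27.5/2.8) = 91.6 − 19.84 = 71.76 dB.
woodworking router: 91.8 − 20·log₁₀(8.3/3.1) = 91.8 − 8.55 = 83.25 dB.
fan: 75.6 − 20·log₁₀(4.7/1.2) = 75.6 − 11.86 = 63.74 dB.
Σ 10^(L/10) = 2.308e+08 → L_total = 10·log₁₀(2.308e+08) = 83.63 dB.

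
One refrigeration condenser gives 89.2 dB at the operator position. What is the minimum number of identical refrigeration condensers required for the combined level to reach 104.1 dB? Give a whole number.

31

N identical sources give L₁ + 10·log₁₀ N, so require 10·log₁₀ N ≥ 104.1 − 89.2 = 14.9 dB.
N ≥ 10^(14.9/10) = 30.903, so N = 31.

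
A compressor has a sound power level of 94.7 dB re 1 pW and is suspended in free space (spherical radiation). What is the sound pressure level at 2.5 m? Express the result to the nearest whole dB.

76 dB

L_p = L_w − 10·log₁₀(4π·r²) with r = 2.5 m.
4π·r² = 78.54 m², 10·log₁₀ of that is 18.951 dB.
L_p = 94.7 − 18.951 = 75.75 dB.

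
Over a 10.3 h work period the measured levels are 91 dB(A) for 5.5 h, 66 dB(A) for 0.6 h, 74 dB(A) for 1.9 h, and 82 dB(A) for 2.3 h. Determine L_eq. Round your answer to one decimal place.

88.5 dB(A)

Weight each interval's intensity by its duration and average over T = 10.3 h:
Σ tᵢ·10^(Lᵢ/10) = 5.5·10^(91/10) + 0.6·10^(66/10) + 1.9·10^(74/10) + 2.3·10^(82/10) = 7.339e+09.
L_eq = 10·log₁₀(7.339e+09/10.3) = 88.53 dB(A).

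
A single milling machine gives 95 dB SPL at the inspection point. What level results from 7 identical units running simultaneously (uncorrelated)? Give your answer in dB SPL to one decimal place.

103.5 dB SPL

With 7 equal, uncorrelated contributions the intensity is 7× that of one unit, giving a rise of 10·log₁₀ 7.
L_total = 95 + 10·log₁₀(7) = 95 + 8.451 = 103.45 dB SPL.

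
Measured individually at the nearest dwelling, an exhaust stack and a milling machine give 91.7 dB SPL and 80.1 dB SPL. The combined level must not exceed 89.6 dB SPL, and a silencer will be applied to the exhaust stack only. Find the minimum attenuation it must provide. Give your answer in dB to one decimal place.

The untreated sources together contribute 10^(80.1/10) = 1.023e+08, i.e. 80.10 dB SPL.
To meet 89.6 dB SPL overall, the treated exhaust stack may contribute at most 10^(89.6/10) − 1.023e+08 = 8.097e+08, i.e. 89.08 dB SPL.
So the exhaust stack must be reduced from 91.7 to 89.08 dB SPL: IL = 2.62 dB.

2.6 dB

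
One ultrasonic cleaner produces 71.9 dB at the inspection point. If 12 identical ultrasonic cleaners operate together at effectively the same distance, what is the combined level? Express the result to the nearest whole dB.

83 dB

L_total = L₁ + 10·log₁₀ N for N identical incoherent sources.
L_total = 71.9 + 10·log₁₀(12) = 71.9 + 10.792 = 82.69 dB.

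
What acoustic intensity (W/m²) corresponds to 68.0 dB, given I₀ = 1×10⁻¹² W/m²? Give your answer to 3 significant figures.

L = 10·log₁₀(I/I₀) ⇒ I = I₀·10^(L/10) = 10⁻¹² × 10^6.80.

6.31e-06 W/m²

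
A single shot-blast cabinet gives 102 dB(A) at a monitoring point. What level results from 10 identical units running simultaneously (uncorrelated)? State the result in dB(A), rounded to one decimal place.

L_total = L₁ + 10·log₁₀ N for N identical incoherent sources.
L_total = 102 + 10·log₁₀(10) = 102 + 10.000 = 112.00 dB(A).

112.0 dB(A)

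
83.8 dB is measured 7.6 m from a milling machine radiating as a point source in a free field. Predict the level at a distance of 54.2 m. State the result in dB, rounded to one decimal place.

66.7 dB

Spherical spreading from a point source gives a 20·log₁₀(r₂/r₁) drop.
L₂ = 83.8 − 20·log₁₀(54.2/7.6) = 83.8 − 17.064 = 66.74 dB.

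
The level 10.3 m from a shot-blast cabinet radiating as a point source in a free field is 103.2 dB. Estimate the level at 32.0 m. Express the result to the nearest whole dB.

93 dB

Spherical spreading from a point source gives a 20·log₁₀(r₂/r₁) drop.
L₂ = 103.2 − 20·log₁₀(32.0/10.3) = 103.2 − 9.846 = 93.35 dB.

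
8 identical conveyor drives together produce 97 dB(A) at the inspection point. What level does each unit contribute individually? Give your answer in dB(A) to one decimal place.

88.0 dB(A)

8 equal contributions raise the level by 10·log₁₀ 8 = 9.031 dB, so each unit alone gives 97 − 9.031.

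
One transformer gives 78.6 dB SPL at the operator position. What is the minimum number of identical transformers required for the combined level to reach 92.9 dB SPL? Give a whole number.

N identical sources give L₁ + 10·log₁₀ N, so require 10·log₁₀ N ≥ 92.9 − 78.6 = 14.3 dB.
N ≥ 10^(14.3/10) = 26.915, so N = 27.

27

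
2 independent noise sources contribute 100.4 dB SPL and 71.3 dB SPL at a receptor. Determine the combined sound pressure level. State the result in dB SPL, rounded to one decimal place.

Incoherent sources combine by intensity addition: L_total = 10·log₁₀(Σ 10^(L_i/10)).
Σ 10^(L/10) = 10^(100.4/10) + 10^(71.3/10) = 1.098e+10.
L_total = 10·log₁₀(1.098e+10) = 100.41 dB SPL.

100.4 dB SPL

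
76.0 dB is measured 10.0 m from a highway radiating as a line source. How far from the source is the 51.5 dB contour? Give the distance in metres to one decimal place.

For a line source L₁ − L₂ = 10·log₁₀(r₂/r₁), so r₂ = r₁·10^((L₁−L₂)/10).
r₂ = 10.0·10^((76.0−51.5)/10) = 10.0·10^(24.5/10) = 2818.38 m.

2818.4 m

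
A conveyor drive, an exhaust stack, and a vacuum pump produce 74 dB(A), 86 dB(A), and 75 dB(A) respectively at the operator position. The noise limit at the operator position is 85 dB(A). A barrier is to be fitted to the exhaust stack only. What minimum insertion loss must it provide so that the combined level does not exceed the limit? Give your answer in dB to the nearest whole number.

Everything except the exhaust stack sums to 10^(74/10) + 10^(75/10) = 5.674e+07 in linear terms, 77.54 dB(A).
The limit corresponds to 10^(85/10) = 3.162e+08; subtracting the fixed part leaves 2.595e+08 for the exhaust stack, i.e. 84.14 dB(A).
So the exhaust stack must be reduced from 86 to 84.14 dB(A): IL = 1.86 dB.

2 dB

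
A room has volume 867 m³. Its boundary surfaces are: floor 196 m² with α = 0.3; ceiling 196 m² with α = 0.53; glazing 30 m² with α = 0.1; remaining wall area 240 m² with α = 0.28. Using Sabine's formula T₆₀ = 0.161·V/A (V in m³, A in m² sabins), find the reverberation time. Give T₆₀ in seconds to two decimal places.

0.60 s

Total absorption A = 196·0.3 + 196·0.53 + 30·0.1 + 240·0.28 = 232.88 m² sabins.
T₆₀ = 0.161 × 867 / 232.88 = 0.599 s.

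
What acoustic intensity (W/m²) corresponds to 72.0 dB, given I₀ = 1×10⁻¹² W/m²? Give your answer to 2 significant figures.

I/I₀ = 10^(72.0/10) = 1.585e+07, so I = 1.585e+07 × 10⁻¹² W/m².

1.6e-05 W/m²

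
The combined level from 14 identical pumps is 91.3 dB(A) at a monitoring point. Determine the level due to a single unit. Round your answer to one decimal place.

For N identical incoherent sources L_total = L₁ + 10·log₁₀ N, so L₁ = 91.3 − 10·log₁₀(14) = 91.3 − 11.461.

79.8 dB(A)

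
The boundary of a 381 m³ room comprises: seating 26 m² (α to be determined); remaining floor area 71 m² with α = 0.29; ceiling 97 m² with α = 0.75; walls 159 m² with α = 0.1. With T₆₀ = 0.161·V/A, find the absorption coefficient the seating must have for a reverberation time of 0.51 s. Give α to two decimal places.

0.42

From T₆₀ = 0.161·V/A, the target T₆₀ = 0.51 s needs A = 0.161·381/0.51 = 120.28 m².
Absorption from the other surfaces = 71·0.29 + 97·0.75 + 159·0.1 = 109.24 m², so the seating must supply 11.04 m² over 26 m².
α = 11.04/26 = 0.424.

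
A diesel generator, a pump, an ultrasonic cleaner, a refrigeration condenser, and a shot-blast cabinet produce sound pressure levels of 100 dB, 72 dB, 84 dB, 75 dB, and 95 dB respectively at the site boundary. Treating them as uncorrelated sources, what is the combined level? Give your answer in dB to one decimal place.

101.3 dB

Incoherent sources combine by intensity addition: L_total = 10·log₁₀(Σ 10^(L_i/10)).
Σ 10^(L/10) = 10^(100/10) + 10^(72/10) + 10^(84/10) + 10^(75/10) + 10^(95/10) = 1.346e+10.
L_total = 10·log₁₀(1.346e+10) = 101.29 dB.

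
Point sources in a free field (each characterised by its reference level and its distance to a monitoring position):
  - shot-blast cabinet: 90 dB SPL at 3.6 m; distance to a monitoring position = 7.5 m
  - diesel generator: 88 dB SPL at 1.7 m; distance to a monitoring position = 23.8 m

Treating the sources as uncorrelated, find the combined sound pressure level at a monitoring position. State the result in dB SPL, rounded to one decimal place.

83.7 dB SPL

Apply inverse-square spreading to bring every level to the receiver, then sum 10^(L/10).
shot-blast cabinet: 90 − 20·log₁₀(7.5/3.6) = 90 − 6.38 = 83.62 dB SPL.
diesel generator: 88 − 20·log₁₀(23.8/1.7) = 88 − 22.92 = 65.08 dB SPL.
Σ 10^(L/10) = 2.336e+08 → L_total = 10·log₁₀(2.336e+08) = 83.69 dB SPL.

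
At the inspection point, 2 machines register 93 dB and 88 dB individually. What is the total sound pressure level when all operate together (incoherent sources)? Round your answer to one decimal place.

Incoherent sources combine by intensity addition: L_total = 10·log₁₀(Σ 10^(L_i/10)).
Σ 10^(L/10) = 10^(93/10) + 10^(88/10) = 2.626e+09.
L_total = 10·log₁₀(2.626e+09) = 94.19 dB.

94.2 dB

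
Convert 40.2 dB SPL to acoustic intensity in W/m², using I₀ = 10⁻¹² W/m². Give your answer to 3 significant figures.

1.05e-08 W/m²

L = 10·log₁₀(I/I₀) ⇒ I = I₀·10^(L/10) = 10⁻¹² × 10^4.02.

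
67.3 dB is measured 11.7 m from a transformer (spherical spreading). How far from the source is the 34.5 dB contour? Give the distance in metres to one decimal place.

510.7 m

Point-source spreading drops the level by 20·log₁₀(r₂/r₁); inverting, r₂/r₁ = 10^(ΔL/20).
r₂ = 11.7·10^((67.3−34.5)/20) = 11.7·10^(32.8/20) = 510.72 m.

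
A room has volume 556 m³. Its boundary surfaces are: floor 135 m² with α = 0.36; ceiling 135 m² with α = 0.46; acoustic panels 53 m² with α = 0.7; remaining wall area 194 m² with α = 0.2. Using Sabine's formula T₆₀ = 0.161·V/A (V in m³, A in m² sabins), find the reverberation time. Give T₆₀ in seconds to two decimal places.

Summing Sᵢαᵢ: 135·0.36 + 135·0.46 + 53·0.7 + 194·0.2 = 186.60 m².
T₆₀ = 0.161 × 556 / 186.60 = 0.480 s.

0.48 s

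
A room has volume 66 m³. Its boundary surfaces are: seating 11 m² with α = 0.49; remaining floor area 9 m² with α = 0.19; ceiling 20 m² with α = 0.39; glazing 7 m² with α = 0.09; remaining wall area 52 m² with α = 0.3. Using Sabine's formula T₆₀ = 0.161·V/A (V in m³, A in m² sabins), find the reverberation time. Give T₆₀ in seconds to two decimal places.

Total absorption A = 11·0.49 + 9·0.19 + 20·0.39 + 7·0.09 + 52·0.3 = 31.13 m² sabins.
T₆₀ = 0.161·V/A = 0.161·66/31.13 = 0.341 s.

0.34 s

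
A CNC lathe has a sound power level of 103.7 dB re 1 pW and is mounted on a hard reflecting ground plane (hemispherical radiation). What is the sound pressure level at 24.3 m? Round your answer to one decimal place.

68.0 dB

L_p = L_w − 10·log₁₀(2π·r²) with r = 24.3 m.
2π·r² = 3710 m², 10·log₁₀ of that is 35.694 dB.
L_p = 103.7 − 35.694 = 68.01 dB.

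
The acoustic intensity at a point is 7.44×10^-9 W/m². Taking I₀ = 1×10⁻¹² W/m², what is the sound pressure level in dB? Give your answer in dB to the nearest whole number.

39 dB

I/I₀ = 7.44×10^-9/10⁻¹² = 7.44×10^3, and L = 10·log₁₀(I/I₀).
L = 10·(0.8716 + 3) = 38.72 dB.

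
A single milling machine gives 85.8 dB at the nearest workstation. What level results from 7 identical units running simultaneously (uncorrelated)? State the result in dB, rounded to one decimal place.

94.3 dB

N identical incoherent sources raise the level by 10·log₁₀ N.
L_total = 85.8 + 10·log₁₀(7) = 85.8 + 8.451 = 94.25 dB.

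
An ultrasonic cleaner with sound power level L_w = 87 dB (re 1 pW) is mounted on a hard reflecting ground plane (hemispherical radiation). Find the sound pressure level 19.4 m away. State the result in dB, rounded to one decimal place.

L_p = L_w − 10·log₁₀(2π·r²) with r = 19.4 m.
2π·r² = 2365 m², 10·log₁₀ of that is 33.738 dB.
L_p = 87 − 33.738 = 53.26 dB.

53.3 dB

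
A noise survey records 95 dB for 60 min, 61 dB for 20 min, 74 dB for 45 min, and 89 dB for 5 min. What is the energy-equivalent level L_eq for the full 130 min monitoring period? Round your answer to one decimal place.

The energy average is taken in the linear domain: L_eq = 10·log₁₀[(Σ tᵢ·10^(Lᵢ/10))/T], T = 130 min.
Σ tᵢ·10^(Lᵢ/10) = 60·10^(95/10) + 20·10^(61/10) + 45·10^(74/10) + 5·10^(89/10) = 1.949e+11.
L_eq = 10·log₁₀(1.949e+11/130) = 91.76 dB.

91.8 dB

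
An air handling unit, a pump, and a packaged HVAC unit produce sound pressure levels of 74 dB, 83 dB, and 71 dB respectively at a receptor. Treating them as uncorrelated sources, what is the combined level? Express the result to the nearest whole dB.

Incoherent sources combine by intensity addition: L_total = 10·log₁₀(Σ 10^(L_i/10)).
Σ 10^(L/10) = 10^(74/10) + 10^(83/10) + 10^(71/10) = 2.372e+08.
L_total = 10·log₁₀(2.372e+08) = 83.75 dB.

84 dB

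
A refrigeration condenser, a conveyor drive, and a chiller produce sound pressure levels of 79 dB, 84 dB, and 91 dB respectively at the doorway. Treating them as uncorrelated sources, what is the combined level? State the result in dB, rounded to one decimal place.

92.0 dB

Incoherent sources combine by intensity addition: L_total = 10·log₁₀(Σ 10^(L_i/10)).
Σ 10^(L/10) = 10^(79/10) + 10^(84/10) + 10^(91/10) = 1.590e+09.
L_total = 10·log₁₀(1.590e+09) = 92.01 dB.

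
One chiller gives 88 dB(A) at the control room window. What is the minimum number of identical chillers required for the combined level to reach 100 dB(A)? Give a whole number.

16

The shortfall is 100 − 88 = 12.0 dB, and N units add 10·log₁₀ N, so need 10·log₁₀ N ≥ 12.0.
N ≥ 10^(12.0/10) = 15.849, so N = 16.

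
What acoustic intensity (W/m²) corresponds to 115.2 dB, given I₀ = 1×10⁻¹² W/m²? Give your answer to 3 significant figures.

0.331 W/m²

I/I₀ = 10^(115.2/10) = 3.311e+11, so I = 3.311e+11 × 10⁻¹² W/m².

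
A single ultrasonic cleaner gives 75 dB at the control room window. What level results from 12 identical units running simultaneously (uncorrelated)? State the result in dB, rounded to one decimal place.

85.8 dB

N identical incoherent sources raise the level by 10·log₁₀ N.
L_total = 75 + 10·log₁₀(12) = 75 + 10.792 = 85.79 dB.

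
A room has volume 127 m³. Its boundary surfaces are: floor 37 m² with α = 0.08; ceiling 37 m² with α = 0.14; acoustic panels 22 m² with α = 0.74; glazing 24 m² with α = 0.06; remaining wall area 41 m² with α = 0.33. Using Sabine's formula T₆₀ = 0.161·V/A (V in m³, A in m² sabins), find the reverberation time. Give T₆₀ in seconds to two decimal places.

0.52 s

Total absorption A = 37·0.08 + 37·0.14 + 22·0.74 + 24·0.06 + 41·0.33 = 39.39 m² sabins.
T₆₀ = 0.161·V/A = 0.161·127/39.39 = 0.519 s.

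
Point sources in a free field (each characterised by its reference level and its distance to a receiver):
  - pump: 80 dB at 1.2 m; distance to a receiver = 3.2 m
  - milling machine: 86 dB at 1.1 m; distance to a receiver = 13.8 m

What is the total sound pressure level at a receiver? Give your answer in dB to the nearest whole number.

Propagate each source to the receiver with L = L_ref − 20·log₁₀(r/r_ref), then add intensities.
pump: 80 − 20·log₁₀(3.2/1.2) = 80 − 8.52 = 71.48 dB.
milling machine: 86 − 20·log₁₀(13.8/1.1) = 86 − 21.97 = 64.03 dB.
Σ 10^(L/10) = 1.659e+07 → L_total = 10·log₁₀(1.659e+07) = 72.20 dB.

72 dB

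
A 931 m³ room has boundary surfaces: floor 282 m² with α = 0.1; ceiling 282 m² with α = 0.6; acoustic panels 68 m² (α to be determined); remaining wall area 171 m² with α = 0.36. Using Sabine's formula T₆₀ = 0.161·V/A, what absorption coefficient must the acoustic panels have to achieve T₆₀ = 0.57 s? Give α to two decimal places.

0.06

From T₆₀ = 0.161·V/A, the target T₆₀ = 0.57 s needs A = 0.161·931/0.57 = 262.97 m².
Absorption from the other surfaces = 282·0.1 + 282·0.6 + 171·0.36 = 258.96 m², so the acoustic panels must supply 4.01 m² over 68 m².
α = 4.01/68 = 0.059.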